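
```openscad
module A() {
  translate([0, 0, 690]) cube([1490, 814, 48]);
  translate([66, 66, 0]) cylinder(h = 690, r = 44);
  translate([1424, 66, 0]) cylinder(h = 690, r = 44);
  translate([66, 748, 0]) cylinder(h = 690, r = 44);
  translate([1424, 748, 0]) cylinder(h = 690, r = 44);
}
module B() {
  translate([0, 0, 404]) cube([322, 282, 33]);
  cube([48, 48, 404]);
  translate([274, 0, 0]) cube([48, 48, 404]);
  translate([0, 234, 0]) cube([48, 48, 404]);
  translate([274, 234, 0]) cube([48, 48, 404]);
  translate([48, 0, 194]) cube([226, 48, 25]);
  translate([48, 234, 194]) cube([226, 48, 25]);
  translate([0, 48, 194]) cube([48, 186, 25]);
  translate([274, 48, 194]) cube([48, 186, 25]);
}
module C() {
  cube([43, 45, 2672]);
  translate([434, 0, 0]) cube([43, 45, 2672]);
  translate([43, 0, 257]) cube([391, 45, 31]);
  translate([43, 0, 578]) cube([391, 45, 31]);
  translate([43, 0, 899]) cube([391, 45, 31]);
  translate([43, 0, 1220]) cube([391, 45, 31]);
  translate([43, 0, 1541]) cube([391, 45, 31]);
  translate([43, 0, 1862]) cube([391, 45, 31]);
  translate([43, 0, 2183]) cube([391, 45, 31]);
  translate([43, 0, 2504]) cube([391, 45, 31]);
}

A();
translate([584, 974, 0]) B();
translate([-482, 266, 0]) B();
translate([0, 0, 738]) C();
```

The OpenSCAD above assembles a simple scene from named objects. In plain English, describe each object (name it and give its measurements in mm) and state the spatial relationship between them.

A is a rectangular dining table. The top is 1490×814×48 mm with its upper surface at z = 738 mm. It stands on four round legs of 88 mm diameter, each leg's bounding box inset 22 mm from the nearest pair of top edges, running from the floor to the underside of the top.

B is a four-legged stool. The seat is a 322×282×33 mm slab whose top surface is at z = 437 mm; four square legs, each 48×48 mm in cross-section, run from the floor (z = 0) to the underside of the seat, each flush with a corner of the seat. Four stretchers, 48 mm wide and 25 mm tall, connect adjacent legs with their undersides at z = 194 mm, each running between the inner faces of the legs it joins and aligned with the legs' outer faces on the other axis.

C is a straight ladder. Two 43×45 mm vertical rails, 2672 mm tall, stand 477 mm apart (outside-to-outside) with their front faces coplanar on the −y side. 8 rungs, each 45 mm deep and 31 mm tall, span between the inner faces of the rails, front faces flush with the rails. The lowest rung's underside is at z = 257 mm and rungs are spaced 321 mm apart (underside to underside).

Two stools sit around the table at the +y, −x sides. The ladder is on top of the table.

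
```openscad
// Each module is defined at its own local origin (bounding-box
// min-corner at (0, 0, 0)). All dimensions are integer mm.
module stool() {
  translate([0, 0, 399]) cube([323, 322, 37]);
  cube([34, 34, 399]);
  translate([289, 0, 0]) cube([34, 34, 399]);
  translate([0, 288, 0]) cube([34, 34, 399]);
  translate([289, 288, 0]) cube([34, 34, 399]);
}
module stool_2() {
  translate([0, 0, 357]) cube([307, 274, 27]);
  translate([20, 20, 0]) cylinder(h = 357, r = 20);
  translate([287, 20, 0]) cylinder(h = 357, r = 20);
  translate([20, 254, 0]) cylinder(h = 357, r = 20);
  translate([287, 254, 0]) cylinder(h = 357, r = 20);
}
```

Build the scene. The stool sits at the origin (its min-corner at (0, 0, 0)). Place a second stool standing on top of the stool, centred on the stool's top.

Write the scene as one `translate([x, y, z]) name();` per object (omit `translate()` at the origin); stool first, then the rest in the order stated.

stool();
translate([8, 24, 436]) stool_2();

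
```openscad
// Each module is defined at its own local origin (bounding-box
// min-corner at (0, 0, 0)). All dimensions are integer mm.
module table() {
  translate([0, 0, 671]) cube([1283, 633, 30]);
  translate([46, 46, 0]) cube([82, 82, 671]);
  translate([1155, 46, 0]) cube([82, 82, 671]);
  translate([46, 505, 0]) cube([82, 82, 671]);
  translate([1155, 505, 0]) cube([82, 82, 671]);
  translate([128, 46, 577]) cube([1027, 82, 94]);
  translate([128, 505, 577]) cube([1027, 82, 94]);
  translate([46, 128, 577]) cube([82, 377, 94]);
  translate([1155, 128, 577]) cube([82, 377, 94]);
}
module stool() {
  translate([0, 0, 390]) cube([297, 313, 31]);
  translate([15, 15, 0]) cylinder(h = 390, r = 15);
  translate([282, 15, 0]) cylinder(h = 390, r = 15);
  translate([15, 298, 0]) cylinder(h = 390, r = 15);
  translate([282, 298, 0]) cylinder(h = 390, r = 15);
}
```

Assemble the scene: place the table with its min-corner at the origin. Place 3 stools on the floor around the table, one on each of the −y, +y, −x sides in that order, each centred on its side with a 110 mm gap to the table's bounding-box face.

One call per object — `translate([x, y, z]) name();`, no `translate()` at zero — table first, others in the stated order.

table();
translate([493, -423, 0]) stool();
translate([493, 743, 0]) stool();
translate([-407, 160, 0]) stool();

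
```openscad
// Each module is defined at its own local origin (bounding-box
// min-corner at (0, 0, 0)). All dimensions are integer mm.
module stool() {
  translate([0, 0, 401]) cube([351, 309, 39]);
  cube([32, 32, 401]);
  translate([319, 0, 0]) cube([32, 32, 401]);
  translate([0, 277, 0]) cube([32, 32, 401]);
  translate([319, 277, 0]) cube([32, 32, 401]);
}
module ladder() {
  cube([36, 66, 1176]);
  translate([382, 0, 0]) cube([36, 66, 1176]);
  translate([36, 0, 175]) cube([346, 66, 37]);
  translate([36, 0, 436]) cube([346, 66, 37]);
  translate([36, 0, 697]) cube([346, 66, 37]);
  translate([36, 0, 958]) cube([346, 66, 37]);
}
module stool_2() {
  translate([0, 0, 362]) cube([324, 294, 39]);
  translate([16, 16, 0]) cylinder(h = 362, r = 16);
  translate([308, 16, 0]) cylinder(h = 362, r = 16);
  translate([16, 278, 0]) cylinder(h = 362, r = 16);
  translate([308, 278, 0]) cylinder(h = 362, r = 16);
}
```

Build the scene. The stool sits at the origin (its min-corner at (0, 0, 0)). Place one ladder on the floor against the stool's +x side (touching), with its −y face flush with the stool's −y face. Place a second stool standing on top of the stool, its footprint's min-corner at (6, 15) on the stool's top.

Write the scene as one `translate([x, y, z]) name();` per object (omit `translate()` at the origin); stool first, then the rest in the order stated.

stool();
translate([351, 0, 0]) ladder();
translate([6, 15, 440]) stool_2();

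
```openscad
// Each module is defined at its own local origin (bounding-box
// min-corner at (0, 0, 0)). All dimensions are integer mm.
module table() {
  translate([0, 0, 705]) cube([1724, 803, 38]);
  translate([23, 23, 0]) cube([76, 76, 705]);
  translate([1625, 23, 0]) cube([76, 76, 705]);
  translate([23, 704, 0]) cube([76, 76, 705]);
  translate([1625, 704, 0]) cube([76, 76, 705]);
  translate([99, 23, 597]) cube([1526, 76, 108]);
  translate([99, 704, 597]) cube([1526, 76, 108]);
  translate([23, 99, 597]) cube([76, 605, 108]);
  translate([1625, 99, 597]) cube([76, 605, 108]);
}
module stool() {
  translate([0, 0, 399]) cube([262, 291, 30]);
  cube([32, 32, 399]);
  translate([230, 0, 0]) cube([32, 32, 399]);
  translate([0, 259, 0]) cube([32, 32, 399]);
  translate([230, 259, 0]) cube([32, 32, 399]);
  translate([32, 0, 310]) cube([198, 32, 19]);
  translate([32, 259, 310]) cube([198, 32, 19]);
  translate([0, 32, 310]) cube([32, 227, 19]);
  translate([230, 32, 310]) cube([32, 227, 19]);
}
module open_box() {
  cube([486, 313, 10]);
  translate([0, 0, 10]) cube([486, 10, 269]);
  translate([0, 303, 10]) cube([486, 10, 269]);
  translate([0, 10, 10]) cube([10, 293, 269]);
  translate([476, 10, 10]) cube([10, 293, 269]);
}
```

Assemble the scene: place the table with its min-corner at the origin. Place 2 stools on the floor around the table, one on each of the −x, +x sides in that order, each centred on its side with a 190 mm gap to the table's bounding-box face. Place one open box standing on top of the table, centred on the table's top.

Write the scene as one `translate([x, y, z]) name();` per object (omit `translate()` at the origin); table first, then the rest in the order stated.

table();
translate([-452, 256, 0]) stool();
translate([1914, 256, 0]) stool();
translate([619, 245, 743]) open_box();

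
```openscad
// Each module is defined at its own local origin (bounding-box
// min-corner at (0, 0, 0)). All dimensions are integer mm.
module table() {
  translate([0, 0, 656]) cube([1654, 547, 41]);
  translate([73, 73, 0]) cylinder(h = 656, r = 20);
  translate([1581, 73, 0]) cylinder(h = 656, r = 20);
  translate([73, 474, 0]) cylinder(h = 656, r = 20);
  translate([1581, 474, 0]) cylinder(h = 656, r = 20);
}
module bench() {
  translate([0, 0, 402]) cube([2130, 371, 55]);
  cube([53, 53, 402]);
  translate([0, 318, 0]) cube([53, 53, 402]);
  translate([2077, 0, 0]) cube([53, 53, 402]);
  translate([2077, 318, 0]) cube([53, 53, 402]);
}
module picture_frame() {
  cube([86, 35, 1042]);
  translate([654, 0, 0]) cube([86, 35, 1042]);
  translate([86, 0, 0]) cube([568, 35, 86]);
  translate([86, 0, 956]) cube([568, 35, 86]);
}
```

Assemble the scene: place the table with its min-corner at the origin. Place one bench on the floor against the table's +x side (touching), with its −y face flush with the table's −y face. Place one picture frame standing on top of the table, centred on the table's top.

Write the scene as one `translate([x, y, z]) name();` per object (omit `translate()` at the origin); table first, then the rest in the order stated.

table();
translate([1654, 0, 0]) bench();
translate([457, 256, 697]) picture_frame();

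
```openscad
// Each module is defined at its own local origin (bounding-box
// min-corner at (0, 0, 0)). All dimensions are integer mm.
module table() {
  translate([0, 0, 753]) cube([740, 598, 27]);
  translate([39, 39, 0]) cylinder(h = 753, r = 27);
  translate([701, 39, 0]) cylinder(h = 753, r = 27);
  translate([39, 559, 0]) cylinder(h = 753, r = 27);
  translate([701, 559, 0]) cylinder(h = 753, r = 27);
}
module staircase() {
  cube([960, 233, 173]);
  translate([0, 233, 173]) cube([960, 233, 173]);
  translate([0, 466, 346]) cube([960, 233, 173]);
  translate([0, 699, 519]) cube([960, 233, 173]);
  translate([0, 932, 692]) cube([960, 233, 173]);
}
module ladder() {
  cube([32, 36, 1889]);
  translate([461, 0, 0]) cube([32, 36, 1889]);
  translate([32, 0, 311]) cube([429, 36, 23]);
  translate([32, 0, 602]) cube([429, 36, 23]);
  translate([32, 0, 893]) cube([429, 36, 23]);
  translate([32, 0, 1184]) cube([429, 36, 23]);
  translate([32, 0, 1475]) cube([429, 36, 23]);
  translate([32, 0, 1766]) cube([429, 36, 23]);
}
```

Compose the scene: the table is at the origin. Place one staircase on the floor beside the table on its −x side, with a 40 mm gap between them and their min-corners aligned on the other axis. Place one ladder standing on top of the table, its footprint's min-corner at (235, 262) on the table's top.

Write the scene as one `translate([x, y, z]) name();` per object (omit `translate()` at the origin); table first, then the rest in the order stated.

table();
translate([-1000, 0, 0]) staircase();
translate([235, 262, 780]) ladder();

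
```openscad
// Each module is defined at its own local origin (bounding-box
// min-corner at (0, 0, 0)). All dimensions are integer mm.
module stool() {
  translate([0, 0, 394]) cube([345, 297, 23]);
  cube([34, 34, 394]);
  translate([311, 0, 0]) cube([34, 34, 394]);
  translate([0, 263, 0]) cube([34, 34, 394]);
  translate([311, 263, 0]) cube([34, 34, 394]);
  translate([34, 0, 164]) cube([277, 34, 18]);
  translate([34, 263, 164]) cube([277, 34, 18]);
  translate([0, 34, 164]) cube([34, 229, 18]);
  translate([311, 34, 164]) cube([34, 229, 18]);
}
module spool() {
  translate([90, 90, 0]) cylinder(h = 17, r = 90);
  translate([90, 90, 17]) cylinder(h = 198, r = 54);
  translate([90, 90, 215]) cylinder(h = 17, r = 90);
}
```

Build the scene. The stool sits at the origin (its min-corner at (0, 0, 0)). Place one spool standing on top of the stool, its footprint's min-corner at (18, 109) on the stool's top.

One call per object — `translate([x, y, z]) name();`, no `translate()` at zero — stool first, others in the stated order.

stool();
translate([18, 109, 417]) spool();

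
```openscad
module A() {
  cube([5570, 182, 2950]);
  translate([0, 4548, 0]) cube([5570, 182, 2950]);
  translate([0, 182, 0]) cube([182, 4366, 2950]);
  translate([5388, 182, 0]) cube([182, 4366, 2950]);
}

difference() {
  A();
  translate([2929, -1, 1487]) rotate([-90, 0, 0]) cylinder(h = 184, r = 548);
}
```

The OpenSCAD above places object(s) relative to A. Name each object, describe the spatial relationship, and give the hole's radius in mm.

A is a house frame. The house frame has a circular hole through its front wall. The hole's radius is 548 mm.

The subtracted cylinder has r = 548 mm.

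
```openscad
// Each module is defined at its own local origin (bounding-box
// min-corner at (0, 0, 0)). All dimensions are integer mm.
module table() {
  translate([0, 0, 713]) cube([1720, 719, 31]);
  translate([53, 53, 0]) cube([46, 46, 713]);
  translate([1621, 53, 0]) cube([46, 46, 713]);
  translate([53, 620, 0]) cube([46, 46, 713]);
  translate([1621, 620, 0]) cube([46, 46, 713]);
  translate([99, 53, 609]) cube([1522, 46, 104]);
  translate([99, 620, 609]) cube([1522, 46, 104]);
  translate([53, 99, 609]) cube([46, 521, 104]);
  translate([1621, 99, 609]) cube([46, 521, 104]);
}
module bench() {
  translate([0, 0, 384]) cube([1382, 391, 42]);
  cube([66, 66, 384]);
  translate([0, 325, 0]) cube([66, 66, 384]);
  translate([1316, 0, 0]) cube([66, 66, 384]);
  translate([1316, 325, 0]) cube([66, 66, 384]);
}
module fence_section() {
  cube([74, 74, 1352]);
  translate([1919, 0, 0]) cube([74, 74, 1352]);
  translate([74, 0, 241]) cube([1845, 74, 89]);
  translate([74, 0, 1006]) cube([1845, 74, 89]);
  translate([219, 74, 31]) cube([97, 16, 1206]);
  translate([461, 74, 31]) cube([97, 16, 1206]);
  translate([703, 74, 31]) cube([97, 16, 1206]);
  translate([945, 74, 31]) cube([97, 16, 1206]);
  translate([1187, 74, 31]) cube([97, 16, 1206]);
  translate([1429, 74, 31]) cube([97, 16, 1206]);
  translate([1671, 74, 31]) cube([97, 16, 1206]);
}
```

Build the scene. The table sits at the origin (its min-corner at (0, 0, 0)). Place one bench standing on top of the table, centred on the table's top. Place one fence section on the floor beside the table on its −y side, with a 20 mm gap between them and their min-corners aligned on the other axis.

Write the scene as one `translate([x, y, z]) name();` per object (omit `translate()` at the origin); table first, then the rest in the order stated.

table();
translate([169, 164, 744]) bench();
translate([0, -110, 0]) fence_section();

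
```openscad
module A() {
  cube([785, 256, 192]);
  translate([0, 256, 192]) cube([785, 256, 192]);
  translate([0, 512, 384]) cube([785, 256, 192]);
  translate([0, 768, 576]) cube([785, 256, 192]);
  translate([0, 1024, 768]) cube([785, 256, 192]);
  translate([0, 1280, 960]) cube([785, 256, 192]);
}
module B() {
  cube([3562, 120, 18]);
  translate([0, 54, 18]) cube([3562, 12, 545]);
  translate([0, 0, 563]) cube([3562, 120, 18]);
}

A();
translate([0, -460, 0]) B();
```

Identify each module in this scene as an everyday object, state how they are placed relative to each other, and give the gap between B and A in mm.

The I-beam's nearest face is 340 mm from the staircase's −y face.

A is a staircase. B is an I-beam. The I-beam is on the floor beside the staircase on its −y side. The gap between the I-beam and the staircase is 340 mm.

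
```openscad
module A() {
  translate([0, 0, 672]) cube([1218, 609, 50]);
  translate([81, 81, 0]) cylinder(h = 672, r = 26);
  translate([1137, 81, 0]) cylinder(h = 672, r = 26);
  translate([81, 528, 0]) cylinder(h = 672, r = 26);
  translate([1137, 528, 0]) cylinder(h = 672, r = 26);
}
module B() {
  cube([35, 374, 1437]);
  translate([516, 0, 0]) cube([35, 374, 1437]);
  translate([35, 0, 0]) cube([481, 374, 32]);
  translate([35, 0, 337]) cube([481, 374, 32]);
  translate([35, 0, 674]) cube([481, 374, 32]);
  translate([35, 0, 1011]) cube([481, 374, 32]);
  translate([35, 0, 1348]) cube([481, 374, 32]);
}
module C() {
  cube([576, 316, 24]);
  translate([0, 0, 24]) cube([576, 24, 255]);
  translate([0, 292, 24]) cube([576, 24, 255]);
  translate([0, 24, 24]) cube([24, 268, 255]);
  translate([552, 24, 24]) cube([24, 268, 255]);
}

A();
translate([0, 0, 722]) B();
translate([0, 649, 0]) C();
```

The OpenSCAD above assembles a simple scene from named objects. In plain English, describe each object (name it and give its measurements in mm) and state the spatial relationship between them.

A is a rectangular dining table. The top is 1218×609×50 mm with its upper surface at z = 722 mm. It stands on four round legs of 52 mm diameter, each leg's bounding box inset 55 mm from the nearest pair of top edges, running from the floor to the underside of the top.

B is an open bookshelf. Two side panels, each 35 mm thick, 374 mm deep and 1437 mm tall, stand 551 mm apart (outside-to-outside). Between them sit 5 shelves, each 32 mm thick and 374 mm deep, spanning the full gap between the sides. The bottom shelf rests on the floor (its underside at z = 0) and the clear gap between one shelf's top and the next shelf's underside is 305 mm.

C is an open-topped rectangular box: outside dimensions 576×316×279 mm, with a uniform wall and base thickness of 24 mm. The base is a full 576×316 slab on the floor; four walls sit on top of the base. The front and back walls (the −y and +y sides) span the full width; the two side walls fit between them.

The bookshelf is on top of the table. The open box is on the floor beside the table on its +y side.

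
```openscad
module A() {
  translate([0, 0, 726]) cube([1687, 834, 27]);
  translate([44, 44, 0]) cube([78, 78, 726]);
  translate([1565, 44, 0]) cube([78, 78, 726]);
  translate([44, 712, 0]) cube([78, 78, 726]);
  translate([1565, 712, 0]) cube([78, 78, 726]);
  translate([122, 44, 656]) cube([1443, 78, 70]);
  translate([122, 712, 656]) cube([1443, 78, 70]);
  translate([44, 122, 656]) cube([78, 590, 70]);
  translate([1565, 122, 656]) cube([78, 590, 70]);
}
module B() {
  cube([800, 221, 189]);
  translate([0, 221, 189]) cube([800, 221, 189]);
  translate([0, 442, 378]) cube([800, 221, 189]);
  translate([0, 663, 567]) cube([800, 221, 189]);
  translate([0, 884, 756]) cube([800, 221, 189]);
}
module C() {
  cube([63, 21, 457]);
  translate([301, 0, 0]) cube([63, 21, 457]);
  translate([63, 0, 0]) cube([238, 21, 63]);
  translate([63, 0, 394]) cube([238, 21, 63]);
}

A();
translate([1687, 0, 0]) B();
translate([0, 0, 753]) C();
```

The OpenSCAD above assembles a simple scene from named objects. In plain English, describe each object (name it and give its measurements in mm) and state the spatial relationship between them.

A is a table: top 1687 mm (x) × 834 mm (y), 27 mm thick, upper face at z = 753 mm, on four 78×78 mm square legs, each inset 44 mm from the nearest pair of top edges, running from z = 0 to the bottom of the top. Four apron rails, 78 mm thick and 70 mm tall, run between adjacent legs with their top edges flush with the underside of the top and their outer faces flush with the legs' outer faces.

B is a run of 5 identical solid stair steps. Each tread is 800×221 mm and each step block is 189 mm high. Step 1 rests on the floor; step k is offset from step 1 by (k−1)×221 mm in y and (k−1)×189 mm in z.

C is a rectangular picture frame lying in the x–z plane (depth along y). The opening is 238 mm wide (x) by 331 mm tall (z), surrounded by a border 63 mm wide on all four sides. The frame is 21 mm deep and is made of two full-height vertical stiles with two horizontal rails fitted between them.

The staircase is against the table's +x side, with their −y faces flush. The picture frame is on top of the table.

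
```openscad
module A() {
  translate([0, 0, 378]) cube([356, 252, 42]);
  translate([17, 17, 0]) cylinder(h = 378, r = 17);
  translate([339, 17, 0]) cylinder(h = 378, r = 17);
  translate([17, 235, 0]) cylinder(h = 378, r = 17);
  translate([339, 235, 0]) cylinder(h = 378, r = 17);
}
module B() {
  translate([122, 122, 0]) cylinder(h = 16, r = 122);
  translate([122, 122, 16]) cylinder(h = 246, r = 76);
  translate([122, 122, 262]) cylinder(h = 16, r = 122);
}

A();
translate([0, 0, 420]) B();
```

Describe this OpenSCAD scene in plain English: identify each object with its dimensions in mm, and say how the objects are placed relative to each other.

A is a simple wooden stool: a rectangular seat 356 mm (x) by 252 mm (y), 42 mm thick, top face at z = 420 mm, on four round legs, each 34 mm in diameter. The legs rest on z = 0, each leg's axis is inset half a diameter from the nearest pair of seat edges (so the leg's bounding box is flush with the corner).

B is a spool: two coaxial disc flanges of radius 122 mm and thickness 16 mm, joined by a core cylinder of radius 76 mm and height 246 mm. The lower flange rests on z = 0 and the three cylinders share a vertical axis.

The spool is on top of the stool.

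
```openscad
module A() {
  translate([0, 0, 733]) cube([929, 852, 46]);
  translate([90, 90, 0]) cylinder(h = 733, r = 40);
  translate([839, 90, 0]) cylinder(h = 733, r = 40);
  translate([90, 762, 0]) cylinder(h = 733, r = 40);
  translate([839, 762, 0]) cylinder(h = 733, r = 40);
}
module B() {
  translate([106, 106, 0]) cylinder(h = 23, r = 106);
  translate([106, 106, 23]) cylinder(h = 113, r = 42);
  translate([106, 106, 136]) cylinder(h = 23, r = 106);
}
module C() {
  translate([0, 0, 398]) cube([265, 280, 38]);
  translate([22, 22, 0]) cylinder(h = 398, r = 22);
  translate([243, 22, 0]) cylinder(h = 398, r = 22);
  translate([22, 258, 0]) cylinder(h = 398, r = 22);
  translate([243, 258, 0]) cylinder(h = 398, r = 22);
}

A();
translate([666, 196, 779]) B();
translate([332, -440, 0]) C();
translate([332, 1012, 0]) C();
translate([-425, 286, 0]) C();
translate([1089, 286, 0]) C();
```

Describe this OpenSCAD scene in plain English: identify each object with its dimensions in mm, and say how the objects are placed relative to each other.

A is a table with a 929×852 mm rectangular top, 46 mm thick, top surface at z = 779 mm, supported by four round legs of 80 mm diameter, each leg's bounding box inset 50 mm from the nearest pair of top edges, running from the floor.

B is a spool: two coaxial disc flanges of radius 106 mm and thickness 23 mm, joined by a core cylinder of radius 42 mm and height 113 mm. The lower flange rests on z = 0 and the three cylinders share a vertical axis.

C is a four-legged stool. The seat is 265×280 mm, 38 mm thick, top at z = 436 mm. It stands on four round legs, each 44 mm in diameter, from z = 0 to the seat underside, each leg's axis is inset half a diameter from the nearest pair of seat edges (so the leg's bounding box is flush with the corner).

The spool is on top of the table. Four stools sit around the table at the −y, +y, −x, +x sides.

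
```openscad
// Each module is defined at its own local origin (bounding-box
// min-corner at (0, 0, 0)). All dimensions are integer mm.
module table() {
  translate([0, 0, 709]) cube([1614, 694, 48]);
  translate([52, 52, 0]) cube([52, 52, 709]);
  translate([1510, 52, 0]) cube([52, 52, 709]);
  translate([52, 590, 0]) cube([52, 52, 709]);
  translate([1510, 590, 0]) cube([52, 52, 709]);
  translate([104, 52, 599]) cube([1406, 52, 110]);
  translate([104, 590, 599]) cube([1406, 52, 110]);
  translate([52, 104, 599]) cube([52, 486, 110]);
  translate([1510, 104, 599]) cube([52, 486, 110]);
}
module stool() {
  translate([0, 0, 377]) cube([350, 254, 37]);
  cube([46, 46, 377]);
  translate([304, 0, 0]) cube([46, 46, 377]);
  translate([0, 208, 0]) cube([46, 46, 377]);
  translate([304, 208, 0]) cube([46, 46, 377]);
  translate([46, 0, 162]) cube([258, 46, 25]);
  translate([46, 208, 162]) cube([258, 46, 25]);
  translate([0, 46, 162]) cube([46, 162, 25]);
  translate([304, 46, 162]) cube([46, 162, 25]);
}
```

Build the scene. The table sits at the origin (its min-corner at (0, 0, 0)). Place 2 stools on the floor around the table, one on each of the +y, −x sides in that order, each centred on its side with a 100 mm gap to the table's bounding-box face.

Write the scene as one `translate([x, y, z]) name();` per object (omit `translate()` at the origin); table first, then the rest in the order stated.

table();
translate([632, 794, 0]) stool();
translate([-450, 220, 0]) stool();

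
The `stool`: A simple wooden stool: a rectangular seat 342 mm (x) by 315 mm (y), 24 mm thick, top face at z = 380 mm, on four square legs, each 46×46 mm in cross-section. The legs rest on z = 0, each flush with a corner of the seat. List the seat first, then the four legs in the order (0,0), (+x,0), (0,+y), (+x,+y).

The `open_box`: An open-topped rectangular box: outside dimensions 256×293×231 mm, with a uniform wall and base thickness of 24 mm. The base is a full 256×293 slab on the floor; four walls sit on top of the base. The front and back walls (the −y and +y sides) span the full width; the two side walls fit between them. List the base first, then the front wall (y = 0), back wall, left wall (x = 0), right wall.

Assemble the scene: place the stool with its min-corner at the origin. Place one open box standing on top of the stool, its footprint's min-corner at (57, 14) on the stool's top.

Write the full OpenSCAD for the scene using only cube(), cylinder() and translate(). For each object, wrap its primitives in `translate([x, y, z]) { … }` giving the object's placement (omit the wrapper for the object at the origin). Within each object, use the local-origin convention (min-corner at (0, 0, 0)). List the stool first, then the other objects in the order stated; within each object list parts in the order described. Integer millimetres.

translate([0, 0, 356]) cube([342, 315, 24]);
cube([46, 46, 356]);
translate([296, 0, 0]) cube([46, 46, 356]);
translate([0, 269, 0]) cube([46, 46, 356]);
translate([296, 269, 0]) cube([46, 46, 356]);
translate([57, 14, 380]) {
  cube([256, 293, 24]);
  translate([0, 0, 24]) cube([256, 24, 207]);
  translate([0, 269, 24]) cube([256, 24, 207]);
  translate([0, 24, 24]) cube([24, 245, 207]);
  translate([232, 24, 24]) cube([24, 245, 207]);
}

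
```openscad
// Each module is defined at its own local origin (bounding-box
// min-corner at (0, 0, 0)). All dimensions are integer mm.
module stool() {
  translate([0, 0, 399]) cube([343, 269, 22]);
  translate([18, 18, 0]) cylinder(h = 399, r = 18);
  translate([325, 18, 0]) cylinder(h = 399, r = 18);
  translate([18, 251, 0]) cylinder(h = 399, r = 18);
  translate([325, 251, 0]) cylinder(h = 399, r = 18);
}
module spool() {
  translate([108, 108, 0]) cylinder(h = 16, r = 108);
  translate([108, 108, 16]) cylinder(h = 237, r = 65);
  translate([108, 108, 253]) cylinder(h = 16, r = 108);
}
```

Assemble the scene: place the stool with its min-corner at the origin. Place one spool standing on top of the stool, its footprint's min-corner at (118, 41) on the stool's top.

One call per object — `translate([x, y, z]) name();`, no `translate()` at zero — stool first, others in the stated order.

stool();
translate([118, 41, 421]) spool();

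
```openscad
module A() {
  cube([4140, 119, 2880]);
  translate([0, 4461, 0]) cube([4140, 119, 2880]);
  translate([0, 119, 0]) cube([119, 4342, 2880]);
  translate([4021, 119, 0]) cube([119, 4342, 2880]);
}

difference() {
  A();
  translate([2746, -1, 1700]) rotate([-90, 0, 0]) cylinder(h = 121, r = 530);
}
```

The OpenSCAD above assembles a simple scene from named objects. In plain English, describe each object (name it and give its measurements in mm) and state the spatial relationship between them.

A is the wall frame of a small rectangular building: four walls, each 2880 mm tall and 119 mm thick, enclosing a footprint 4140 mm (x) by 4580 mm (y) outside-to-outside, with no floor or roof. The front and back walls (the −y and +y sides) span the full width; the two side walls fit between them.

The house frame has a circular hole of radius 530 mm through its front wall, centred at (x = 2746, z = 1700).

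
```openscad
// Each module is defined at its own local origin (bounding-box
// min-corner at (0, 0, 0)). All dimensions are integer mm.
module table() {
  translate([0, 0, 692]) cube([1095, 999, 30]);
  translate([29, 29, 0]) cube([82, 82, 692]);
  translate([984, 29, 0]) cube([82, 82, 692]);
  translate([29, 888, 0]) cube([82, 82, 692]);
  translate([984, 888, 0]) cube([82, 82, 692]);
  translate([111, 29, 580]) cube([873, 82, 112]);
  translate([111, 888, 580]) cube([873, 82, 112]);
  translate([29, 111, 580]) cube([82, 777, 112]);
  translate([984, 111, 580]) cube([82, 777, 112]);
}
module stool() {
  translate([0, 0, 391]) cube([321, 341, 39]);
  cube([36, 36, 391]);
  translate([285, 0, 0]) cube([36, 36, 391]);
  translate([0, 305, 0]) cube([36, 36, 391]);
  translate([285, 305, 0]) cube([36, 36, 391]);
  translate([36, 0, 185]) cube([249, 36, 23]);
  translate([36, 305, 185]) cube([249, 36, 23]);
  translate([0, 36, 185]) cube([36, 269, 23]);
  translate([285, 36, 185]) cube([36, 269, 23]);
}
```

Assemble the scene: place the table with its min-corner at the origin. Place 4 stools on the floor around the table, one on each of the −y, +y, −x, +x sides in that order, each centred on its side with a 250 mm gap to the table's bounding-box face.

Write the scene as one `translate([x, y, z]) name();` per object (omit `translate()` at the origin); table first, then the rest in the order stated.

table();
translate([387, -591, 0]) stool();
translate([387, 1249, 0]) stool();
translate([-571, 329, 0]) stool();
translate([1345, 329, 0]) stool();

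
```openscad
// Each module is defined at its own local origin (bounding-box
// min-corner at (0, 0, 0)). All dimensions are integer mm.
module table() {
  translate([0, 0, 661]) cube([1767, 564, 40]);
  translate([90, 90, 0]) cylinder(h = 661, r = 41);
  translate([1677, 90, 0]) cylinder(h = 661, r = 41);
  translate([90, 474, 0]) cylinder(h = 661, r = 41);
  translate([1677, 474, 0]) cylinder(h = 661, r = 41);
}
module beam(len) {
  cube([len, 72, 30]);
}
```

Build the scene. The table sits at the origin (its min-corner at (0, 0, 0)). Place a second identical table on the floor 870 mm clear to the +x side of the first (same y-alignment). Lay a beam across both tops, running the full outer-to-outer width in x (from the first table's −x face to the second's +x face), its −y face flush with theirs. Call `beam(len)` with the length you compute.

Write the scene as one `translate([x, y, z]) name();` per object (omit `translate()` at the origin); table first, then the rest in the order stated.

table();
translate([2637, 0, 0]) table();
translate([0, 0, 701]) beam(4404);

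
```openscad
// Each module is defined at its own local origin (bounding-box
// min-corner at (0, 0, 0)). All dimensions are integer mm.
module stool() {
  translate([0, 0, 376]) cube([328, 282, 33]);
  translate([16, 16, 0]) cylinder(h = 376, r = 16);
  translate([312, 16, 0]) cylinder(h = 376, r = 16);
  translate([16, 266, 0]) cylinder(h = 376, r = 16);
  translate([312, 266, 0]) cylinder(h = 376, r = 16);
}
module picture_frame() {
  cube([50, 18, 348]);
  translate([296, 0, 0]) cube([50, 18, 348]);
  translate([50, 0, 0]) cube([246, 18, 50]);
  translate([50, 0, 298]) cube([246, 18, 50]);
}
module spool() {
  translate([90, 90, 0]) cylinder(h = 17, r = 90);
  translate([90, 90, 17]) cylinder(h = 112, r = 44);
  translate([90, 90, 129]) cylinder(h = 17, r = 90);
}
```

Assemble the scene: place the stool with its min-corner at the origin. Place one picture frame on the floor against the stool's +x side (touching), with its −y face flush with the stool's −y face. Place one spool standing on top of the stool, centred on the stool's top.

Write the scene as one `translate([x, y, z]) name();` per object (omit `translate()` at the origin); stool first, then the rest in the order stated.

stool();
translate([328, 0, 0]) picture_frame();
translate([74, 51, 409]) spool();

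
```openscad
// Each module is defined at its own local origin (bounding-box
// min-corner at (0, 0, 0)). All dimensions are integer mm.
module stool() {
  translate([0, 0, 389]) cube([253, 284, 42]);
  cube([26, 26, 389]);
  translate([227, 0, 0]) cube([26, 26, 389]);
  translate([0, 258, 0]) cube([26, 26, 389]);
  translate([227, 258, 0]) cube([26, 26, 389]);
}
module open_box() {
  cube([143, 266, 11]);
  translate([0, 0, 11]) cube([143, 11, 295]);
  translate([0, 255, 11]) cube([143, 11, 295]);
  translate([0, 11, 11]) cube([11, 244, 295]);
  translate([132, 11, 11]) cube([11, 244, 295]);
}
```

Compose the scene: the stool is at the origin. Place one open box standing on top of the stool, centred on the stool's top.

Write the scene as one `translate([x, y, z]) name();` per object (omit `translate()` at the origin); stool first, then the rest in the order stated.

stool();
translate([55, 9, 431]) open_box();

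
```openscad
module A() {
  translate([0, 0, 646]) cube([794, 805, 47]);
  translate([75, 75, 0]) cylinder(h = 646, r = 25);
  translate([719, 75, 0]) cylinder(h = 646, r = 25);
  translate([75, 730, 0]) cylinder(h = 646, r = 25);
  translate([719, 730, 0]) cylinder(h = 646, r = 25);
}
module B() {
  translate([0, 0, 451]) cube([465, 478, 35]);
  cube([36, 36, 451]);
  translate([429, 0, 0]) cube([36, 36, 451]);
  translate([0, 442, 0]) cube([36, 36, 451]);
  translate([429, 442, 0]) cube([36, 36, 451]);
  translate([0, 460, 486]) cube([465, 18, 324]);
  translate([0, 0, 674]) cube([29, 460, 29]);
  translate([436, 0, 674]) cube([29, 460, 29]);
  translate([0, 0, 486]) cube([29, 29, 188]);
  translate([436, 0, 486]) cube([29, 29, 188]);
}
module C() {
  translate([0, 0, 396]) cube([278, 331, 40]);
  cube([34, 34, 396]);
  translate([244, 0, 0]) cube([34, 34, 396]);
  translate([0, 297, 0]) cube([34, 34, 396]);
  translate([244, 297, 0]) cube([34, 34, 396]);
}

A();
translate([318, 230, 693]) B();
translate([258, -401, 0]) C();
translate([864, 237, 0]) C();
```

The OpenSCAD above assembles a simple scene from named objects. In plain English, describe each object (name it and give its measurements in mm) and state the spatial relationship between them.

A is a table: top 794 mm (x) × 805 mm (y), 47 mm thick, upper face at z = 693 mm, on four round legs of 50 mm diameter, each leg's bounding box inset 50 mm from the nearest pair of top edges, running from z = 0 to the bottom of the top.

B is a chair: 465×478 mm seat, 35 mm thick, top at z = 486 mm, on four 36 mm square corner legs flush with the seat edges. A 18 mm thick backrest slab spans the full seat width, extending 324 mm above the seat top, its back face flush with the seat's +y edge. Two armrests of 29×29 mm section run along each side from the seat's front edge to the front of the backrest, top faces 217 mm above the seat top and outer faces flush with the seat's x-edges; a 29×29 mm post under the front of each armrest stands on the seat at the front corner.

C is a simple wooden stool: a rectangular seat 278 mm (x) by 331 mm (y), 40 mm thick, top face at z = 436 mm, on four square legs, each 34×34 mm in cross-section. The legs rest on z = 0, each flush with a corner of the seat.

The chair is on top of the table. Two stools sit around the table at the −y, +x sides.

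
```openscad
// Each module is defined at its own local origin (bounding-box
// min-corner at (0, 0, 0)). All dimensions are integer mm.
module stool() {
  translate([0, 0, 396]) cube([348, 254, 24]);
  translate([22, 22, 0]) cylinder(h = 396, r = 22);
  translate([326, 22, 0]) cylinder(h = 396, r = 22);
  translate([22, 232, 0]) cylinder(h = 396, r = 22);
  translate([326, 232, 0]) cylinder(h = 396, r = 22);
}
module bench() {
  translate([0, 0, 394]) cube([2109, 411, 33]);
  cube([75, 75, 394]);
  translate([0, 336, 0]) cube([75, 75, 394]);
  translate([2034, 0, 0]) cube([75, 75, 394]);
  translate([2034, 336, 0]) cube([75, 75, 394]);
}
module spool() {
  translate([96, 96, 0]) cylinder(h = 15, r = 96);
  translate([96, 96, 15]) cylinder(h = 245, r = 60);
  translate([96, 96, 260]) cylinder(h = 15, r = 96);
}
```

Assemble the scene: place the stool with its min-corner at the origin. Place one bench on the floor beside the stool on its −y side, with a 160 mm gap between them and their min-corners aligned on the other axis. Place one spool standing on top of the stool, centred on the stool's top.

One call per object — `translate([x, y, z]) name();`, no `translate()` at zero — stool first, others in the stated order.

stool();
translate([0, -571, 0]) bench();
translate([78, 31, 420]) spool();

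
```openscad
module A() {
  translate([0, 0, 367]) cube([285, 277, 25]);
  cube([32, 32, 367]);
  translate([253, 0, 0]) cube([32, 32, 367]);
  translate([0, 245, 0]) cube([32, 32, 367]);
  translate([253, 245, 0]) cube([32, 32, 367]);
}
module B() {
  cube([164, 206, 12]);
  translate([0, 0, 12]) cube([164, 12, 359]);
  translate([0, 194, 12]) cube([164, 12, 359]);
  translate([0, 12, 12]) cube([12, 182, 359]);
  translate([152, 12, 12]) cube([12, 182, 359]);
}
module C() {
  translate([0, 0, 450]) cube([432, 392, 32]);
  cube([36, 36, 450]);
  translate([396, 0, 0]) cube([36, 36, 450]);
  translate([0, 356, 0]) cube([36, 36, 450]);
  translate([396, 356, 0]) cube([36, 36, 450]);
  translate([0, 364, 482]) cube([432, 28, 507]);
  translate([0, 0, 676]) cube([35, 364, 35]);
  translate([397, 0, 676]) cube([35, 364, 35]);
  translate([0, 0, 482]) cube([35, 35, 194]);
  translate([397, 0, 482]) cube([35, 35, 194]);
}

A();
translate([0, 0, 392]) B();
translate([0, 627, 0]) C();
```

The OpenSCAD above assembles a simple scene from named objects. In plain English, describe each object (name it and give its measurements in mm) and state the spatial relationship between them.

A is a four-legged stool. The seat is 285×277 mm, 25 mm thick, top at z = 392 mm. It stands on four square legs, each 32×32 mm in cross-section, from z = 0 to the seat underside, each flush with a corner of the seat.

B is an open storage box with external size 164×206×371 mm and wall thickness 12 mm (the base is also 12 mm thick). The base covers the whole footprint; the four walls stand on the base, with the y-facing walls full-width and the x-facing walls fitting between their inner faces.

C is a chair. The seat is a 432×392×32 mm slab with its top at z = 482 mm, on four 36×36 mm corner legs (flush with the seat edges, standing on z = 0). A flat backrest 28 mm thick, 507 mm tall, spans the full seat width and rises from the seat top along its +y edge, rear face flush with the rear of the seat. Two armrests of 35×35 mm section run along each side from the seat's front edge to the front of the backrest, top faces 229 mm above the seat top and outer faces flush with the seat's x-edges; a 35×35 mm post under the front of each armrest stands on the seat at the front corner.

The open box is on top of the stool. The chair is on the floor beside the stool on its +y side.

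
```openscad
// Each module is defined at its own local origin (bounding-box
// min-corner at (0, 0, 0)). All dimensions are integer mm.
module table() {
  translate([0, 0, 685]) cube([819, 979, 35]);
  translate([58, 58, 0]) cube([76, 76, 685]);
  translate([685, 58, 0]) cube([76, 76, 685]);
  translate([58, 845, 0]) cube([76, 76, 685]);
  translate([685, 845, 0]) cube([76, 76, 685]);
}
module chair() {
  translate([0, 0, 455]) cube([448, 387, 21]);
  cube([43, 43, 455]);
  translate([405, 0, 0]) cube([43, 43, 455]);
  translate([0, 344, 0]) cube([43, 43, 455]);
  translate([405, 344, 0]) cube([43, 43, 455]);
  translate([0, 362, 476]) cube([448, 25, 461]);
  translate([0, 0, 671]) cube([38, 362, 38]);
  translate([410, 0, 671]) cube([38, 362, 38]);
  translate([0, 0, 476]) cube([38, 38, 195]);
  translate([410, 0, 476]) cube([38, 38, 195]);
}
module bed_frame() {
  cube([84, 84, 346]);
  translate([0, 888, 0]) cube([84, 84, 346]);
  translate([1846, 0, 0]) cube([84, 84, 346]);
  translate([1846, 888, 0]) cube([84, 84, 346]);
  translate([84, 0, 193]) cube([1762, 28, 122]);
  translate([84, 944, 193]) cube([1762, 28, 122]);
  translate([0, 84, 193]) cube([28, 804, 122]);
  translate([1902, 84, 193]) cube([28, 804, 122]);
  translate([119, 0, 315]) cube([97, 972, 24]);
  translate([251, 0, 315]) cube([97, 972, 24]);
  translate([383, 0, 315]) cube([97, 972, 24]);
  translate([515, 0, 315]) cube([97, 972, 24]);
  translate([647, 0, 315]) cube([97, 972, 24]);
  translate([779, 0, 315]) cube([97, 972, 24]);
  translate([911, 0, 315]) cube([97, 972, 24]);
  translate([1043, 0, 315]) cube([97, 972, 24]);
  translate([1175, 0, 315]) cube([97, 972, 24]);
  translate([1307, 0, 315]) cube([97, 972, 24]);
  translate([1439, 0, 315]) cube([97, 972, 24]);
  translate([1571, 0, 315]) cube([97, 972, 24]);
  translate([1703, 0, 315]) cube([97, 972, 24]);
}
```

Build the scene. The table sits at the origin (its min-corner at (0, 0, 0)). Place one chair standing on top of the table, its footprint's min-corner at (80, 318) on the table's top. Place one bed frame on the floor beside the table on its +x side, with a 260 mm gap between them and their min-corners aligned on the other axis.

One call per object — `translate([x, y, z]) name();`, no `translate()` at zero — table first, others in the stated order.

table();
translate([80, 318, 720]) chair();
translate([1079, 0, 0]) bed_frame();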